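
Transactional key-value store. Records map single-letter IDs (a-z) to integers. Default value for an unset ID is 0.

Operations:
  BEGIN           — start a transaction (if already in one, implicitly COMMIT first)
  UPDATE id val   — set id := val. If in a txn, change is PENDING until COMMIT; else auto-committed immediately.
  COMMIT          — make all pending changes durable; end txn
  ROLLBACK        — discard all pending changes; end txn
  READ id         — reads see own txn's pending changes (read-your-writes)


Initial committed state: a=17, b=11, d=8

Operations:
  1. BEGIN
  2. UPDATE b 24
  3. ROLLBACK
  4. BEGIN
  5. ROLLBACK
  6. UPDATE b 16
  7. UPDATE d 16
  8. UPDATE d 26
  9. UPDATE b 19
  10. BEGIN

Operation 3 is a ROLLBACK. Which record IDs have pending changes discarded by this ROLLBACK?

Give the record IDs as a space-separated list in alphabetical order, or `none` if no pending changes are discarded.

Answer: b

Derivation:
Initial committed: {a=17, b=11, d=8}
Op 1: BEGIN: in_txn=True, pending={}
Op 2: UPDATE b=24 (pending; pending now {b=24})
Op 3: ROLLBACK: discarded pending ['b']; in_txn=False
Op 4: BEGIN: in_txn=True, pending={}
Op 5: ROLLBACK: discarded pending []; in_txn=False
Op 6: UPDATE b=16 (auto-commit; committed b=16)
Op 7: UPDATE d=16 (auto-commit; committed d=16)
Op 8: UPDATE d=26 (auto-commit; committed d=26)
Op 9: UPDATE b=19 (auto-commit; committed b=19)
Op 10: BEGIN: in_txn=True, pending={}
ROLLBACK at op 3 discards: ['b']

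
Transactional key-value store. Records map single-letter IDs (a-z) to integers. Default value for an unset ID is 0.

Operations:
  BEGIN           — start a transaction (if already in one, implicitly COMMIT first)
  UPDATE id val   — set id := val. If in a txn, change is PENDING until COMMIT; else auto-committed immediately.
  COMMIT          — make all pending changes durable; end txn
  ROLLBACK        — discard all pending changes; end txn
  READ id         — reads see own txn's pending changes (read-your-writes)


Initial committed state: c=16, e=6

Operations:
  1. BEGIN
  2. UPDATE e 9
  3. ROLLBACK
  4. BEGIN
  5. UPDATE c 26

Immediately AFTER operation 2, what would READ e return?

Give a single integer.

Initial committed: {c=16, e=6}
Op 1: BEGIN: in_txn=True, pending={}
Op 2: UPDATE e=9 (pending; pending now {e=9})
After op 2: visible(e) = 9 (pending={e=9}, committed={c=16, e=6})

Answer: 9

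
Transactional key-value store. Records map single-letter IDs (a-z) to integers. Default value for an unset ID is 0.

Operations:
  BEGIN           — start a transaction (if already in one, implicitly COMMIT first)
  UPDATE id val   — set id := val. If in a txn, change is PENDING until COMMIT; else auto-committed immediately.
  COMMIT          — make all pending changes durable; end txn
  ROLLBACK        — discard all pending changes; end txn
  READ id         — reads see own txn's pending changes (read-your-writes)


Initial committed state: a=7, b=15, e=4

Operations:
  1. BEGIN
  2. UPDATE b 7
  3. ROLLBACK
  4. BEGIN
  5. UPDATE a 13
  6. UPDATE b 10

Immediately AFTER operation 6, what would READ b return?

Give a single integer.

Answer: 10

Derivation:
Initial committed: {a=7, b=15, e=4}
Op 1: BEGIN: in_txn=True, pending={}
Op 2: UPDATE b=7 (pending; pending now {b=7})
Op 3: ROLLBACK: discarded pending ['b']; in_txn=False
Op 4: BEGIN: in_txn=True, pending={}
Op 5: UPDATE a=13 (pending; pending now {a=13})
Op 6: UPDATE b=10 (pending; pending now {a=13, b=10})
After op 6: visible(b) = 10 (pending={a=13, b=10}, committed={a=7, b=15, e=4})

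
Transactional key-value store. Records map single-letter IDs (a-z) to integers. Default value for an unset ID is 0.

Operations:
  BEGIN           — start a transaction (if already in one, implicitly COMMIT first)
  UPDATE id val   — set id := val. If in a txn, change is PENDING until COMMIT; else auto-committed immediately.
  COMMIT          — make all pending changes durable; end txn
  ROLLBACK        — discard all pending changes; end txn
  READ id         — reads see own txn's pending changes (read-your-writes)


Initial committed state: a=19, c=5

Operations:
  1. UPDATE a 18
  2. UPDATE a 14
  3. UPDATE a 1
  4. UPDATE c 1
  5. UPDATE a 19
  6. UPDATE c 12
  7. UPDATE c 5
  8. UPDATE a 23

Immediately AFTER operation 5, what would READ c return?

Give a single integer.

Initial committed: {a=19, c=5}
Op 1: UPDATE a=18 (auto-commit; committed a=18)
Op 2: UPDATE a=14 (auto-commit; committed a=14)
Op 3: UPDATE a=1 (auto-commit; committed a=1)
Op 4: UPDATE c=1 (auto-commit; committed c=1)
Op 5: UPDATE a=19 (auto-commit; committed a=19)
After op 5: visible(c) = 1 (pending={}, committed={a=19, c=1})

Answer: 1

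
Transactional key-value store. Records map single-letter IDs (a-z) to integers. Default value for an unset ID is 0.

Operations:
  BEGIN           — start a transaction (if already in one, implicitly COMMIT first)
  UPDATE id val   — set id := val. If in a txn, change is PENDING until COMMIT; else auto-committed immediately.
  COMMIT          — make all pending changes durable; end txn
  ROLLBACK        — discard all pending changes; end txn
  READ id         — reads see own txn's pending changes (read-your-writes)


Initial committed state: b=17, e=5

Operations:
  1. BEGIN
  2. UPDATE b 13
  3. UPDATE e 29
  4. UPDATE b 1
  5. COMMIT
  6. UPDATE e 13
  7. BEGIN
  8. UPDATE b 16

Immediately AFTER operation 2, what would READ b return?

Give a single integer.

Initial committed: {b=17, e=5}
Op 1: BEGIN: in_txn=True, pending={}
Op 2: UPDATE b=13 (pending; pending now {b=13})
After op 2: visible(b) = 13 (pending={b=13}, committed={b=17, e=5})

Answer: 13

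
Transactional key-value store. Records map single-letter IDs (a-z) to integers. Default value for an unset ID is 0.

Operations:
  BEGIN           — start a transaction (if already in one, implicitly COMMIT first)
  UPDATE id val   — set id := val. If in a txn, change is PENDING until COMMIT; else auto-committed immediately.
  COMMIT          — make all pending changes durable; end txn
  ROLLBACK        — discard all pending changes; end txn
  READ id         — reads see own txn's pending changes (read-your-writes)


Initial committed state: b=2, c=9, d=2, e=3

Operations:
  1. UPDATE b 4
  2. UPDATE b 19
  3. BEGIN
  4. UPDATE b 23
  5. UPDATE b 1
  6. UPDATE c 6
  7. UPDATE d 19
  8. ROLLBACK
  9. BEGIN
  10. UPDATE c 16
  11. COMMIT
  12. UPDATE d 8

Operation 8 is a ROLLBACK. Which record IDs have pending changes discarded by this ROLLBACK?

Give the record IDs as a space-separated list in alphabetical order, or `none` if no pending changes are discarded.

Answer: b c d

Derivation:
Initial committed: {b=2, c=9, d=2, e=3}
Op 1: UPDATE b=4 (auto-commit; committed b=4)
Op 2: UPDATE b=19 (auto-commit; committed b=19)
Op 3: BEGIN: in_txn=True, pending={}
Op 4: UPDATE b=23 (pending; pending now {b=23})
Op 5: UPDATE b=1 (pending; pending now {b=1})
Op 6: UPDATE c=6 (pending; pending now {b=1, c=6})
Op 7: UPDATE d=19 (pending; pending now {b=1, c=6, d=19})
Op 8: ROLLBACK: discarded pending ['b', 'c', 'd']; in_txn=False
Op 9: BEGIN: in_txn=True, pending={}
Op 10: UPDATE c=16 (pending; pending now {c=16})
Op 11: COMMIT: merged ['c'] into committed; committed now {b=19, c=16, d=2, e=3}
Op 12: UPDATE d=8 (auto-commit; committed d=8)
ROLLBACK at op 8 discards: ['b', 'c', 'd']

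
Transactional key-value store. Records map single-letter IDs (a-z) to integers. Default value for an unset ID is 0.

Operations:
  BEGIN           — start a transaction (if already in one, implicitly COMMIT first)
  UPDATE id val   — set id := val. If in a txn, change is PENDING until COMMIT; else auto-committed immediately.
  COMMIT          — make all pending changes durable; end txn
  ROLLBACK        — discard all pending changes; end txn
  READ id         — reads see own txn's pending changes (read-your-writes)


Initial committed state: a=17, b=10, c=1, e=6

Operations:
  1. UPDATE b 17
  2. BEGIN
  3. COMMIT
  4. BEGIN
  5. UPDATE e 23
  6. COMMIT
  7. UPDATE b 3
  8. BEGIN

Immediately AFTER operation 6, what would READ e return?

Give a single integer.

Answer: 23

Derivation:
Initial committed: {a=17, b=10, c=1, e=6}
Op 1: UPDATE b=17 (auto-commit; committed b=17)
Op 2: BEGIN: in_txn=True, pending={}
Op 3: COMMIT: merged [] into committed; committed now {a=17, b=17, c=1, e=6}
Op 4: BEGIN: in_txn=True, pending={}
Op 5: UPDATE e=23 (pending; pending now {e=23})
Op 6: COMMIT: merged ['e'] into committed; committed now {a=17, b=17, c=1, e=23}
After op 6: visible(e) = 23 (pending={}, committed={a=17, b=17, c=1, e=23})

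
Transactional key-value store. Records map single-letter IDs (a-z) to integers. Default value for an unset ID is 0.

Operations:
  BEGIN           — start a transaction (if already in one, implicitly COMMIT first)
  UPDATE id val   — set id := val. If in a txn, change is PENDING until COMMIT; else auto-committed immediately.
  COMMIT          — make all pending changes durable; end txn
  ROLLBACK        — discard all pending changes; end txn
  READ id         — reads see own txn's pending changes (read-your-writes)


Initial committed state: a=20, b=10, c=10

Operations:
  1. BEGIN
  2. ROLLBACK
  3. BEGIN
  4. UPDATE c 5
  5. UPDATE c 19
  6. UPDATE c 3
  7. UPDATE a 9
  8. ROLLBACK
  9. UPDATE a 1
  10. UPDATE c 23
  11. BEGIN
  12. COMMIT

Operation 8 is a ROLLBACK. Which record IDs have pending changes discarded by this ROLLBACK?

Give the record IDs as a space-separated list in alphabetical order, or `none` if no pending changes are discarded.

Answer: a c

Derivation:
Initial committed: {a=20, b=10, c=10}
Op 1: BEGIN: in_txn=True, pending={}
Op 2: ROLLBACK: discarded pending []; in_txn=False
Op 3: BEGIN: in_txn=True, pending={}
Op 4: UPDATE c=5 (pending; pending now {c=5})
Op 5: UPDATE c=19 (pending; pending now {c=19})
Op 6: UPDATE c=3 (pending; pending now {c=3})
Op 7: UPDATE a=9 (pending; pending now {a=9, c=3})
Op 8: ROLLBACK: discarded pending ['a', 'c']; in_txn=False
Op 9: UPDATE a=1 (auto-commit; committed a=1)
Op 10: UPDATE c=23 (auto-commit; committed c=23)
Op 11: BEGIN: in_txn=True, pending={}
Op 12: COMMIT: merged [] into committed; committed now {a=1, b=10, c=23}
ROLLBACK at op 8 discards: ['a', 'c']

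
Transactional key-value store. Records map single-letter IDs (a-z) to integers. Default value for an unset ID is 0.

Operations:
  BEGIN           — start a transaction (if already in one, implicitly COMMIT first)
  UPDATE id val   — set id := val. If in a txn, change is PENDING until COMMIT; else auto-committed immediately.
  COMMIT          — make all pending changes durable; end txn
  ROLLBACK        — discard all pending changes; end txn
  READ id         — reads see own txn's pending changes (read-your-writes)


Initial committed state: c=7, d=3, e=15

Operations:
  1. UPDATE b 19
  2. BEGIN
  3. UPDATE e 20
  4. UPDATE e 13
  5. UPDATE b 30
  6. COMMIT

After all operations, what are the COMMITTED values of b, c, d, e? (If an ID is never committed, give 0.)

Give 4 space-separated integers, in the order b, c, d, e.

Initial committed: {c=7, d=3, e=15}
Op 1: UPDATE b=19 (auto-commit; committed b=19)
Op 2: BEGIN: in_txn=True, pending={}
Op 3: UPDATE e=20 (pending; pending now {e=20})
Op 4: UPDATE e=13 (pending; pending now {e=13})
Op 5: UPDATE b=30 (pending; pending now {b=30, e=13})
Op 6: COMMIT: merged ['b', 'e'] into committed; committed now {b=30, c=7, d=3, e=13}
Final committed: {b=30, c=7, d=3, e=13}

Answer: 30 7 3 13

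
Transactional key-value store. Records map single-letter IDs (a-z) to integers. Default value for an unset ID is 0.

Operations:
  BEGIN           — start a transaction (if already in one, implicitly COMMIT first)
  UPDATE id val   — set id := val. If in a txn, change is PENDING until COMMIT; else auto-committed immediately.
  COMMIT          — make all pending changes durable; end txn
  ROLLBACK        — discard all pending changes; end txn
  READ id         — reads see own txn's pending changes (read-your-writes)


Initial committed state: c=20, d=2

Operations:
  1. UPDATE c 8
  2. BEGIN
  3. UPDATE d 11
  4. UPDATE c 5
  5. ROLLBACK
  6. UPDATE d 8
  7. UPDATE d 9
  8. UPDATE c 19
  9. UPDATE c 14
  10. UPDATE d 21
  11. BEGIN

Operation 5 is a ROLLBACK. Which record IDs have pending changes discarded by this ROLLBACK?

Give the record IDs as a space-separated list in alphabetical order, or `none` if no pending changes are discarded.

Initial committed: {c=20, d=2}
Op 1: UPDATE c=8 (auto-commit; committed c=8)
Op 2: BEGIN: in_txn=True, pending={}
Op 3: UPDATE d=11 (pending; pending now {d=11})
Op 4: UPDATE c=5 (pending; pending now {c=5, d=11})
Op 5: ROLLBACK: discarded pending ['c', 'd']; in_txn=False
Op 6: UPDATE d=8 (auto-commit; committed d=8)
Op 7: UPDATE d=9 (auto-commit; committed d=9)
Op 8: UPDATE c=19 (auto-commit; committed c=19)
Op 9: UPDATE c=14 (auto-commit; committed c=14)
Op 10: UPDATE d=21 (auto-commit; committed d=21)
Op 11: BEGIN: in_txn=True, pending={}
ROLLBACK at op 5 discards: ['c', 'd']

Answer: c d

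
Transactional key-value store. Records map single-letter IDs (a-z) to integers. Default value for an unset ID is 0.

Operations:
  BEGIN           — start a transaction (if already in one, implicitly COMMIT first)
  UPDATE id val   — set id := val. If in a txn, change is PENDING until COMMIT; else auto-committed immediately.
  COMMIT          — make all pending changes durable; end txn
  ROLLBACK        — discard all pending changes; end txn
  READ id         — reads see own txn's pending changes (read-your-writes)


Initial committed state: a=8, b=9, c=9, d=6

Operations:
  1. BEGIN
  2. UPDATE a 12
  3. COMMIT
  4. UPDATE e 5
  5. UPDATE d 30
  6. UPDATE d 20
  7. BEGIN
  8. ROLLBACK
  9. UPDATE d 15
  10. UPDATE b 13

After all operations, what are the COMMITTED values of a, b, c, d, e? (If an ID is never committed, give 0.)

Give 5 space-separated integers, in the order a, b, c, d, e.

Initial committed: {a=8, b=9, c=9, d=6}
Op 1: BEGIN: in_txn=True, pending={}
Op 2: UPDATE a=12 (pending; pending now {a=12})
Op 3: COMMIT: merged ['a'] into committed; committed now {a=12, b=9, c=9, d=6}
Op 4: UPDATE e=5 (auto-commit; committed e=5)
Op 5: UPDATE d=30 (auto-commit; committed d=30)
Op 6: UPDATE d=20 (auto-commit; committed d=20)
Op 7: BEGIN: in_txn=True, pending={}
Op 8: ROLLBACK: discarded pending []; in_txn=False
Op 9: UPDATE d=15 (auto-commit; committed d=15)
Op 10: UPDATE b=13 (auto-commit; committed b=13)
Final committed: {a=12, b=13, c=9, d=15, e=5}

Answer: 12 13 9 15 5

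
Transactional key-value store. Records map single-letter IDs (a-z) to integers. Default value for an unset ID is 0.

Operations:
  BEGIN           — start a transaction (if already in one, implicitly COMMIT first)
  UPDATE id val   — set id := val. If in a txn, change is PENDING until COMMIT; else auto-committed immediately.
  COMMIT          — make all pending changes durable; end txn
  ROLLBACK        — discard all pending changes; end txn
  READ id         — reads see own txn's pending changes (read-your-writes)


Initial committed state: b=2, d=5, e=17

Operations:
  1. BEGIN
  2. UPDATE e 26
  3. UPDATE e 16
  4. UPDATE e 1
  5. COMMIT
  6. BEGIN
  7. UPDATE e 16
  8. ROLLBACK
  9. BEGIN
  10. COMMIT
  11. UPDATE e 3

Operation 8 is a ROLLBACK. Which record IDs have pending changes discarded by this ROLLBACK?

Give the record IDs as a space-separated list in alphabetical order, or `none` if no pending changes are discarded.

Answer: e

Derivation:
Initial committed: {b=2, d=5, e=17}
Op 1: BEGIN: in_txn=True, pending={}
Op 2: UPDATE e=26 (pending; pending now {e=26})
Op 3: UPDATE e=16 (pending; pending now {e=16})
Op 4: UPDATE e=1 (pending; pending now {e=1})
Op 5: COMMIT: merged ['e'] into committed; committed now {b=2, d=5, e=1}
Op 6: BEGIN: in_txn=True, pending={}
Op 7: UPDATE e=16 (pending; pending now {e=16})
Op 8: ROLLBACK: discarded pending ['e']; in_txn=False
Op 9: BEGIN: in_txn=True, pending={}
Op 10: COMMIT: merged [] into committed; committed now {b=2, d=5, e=1}
Op 11: UPDATE e=3 (auto-commit; committed e=3)
ROLLBACK at op 8 discards: ['e']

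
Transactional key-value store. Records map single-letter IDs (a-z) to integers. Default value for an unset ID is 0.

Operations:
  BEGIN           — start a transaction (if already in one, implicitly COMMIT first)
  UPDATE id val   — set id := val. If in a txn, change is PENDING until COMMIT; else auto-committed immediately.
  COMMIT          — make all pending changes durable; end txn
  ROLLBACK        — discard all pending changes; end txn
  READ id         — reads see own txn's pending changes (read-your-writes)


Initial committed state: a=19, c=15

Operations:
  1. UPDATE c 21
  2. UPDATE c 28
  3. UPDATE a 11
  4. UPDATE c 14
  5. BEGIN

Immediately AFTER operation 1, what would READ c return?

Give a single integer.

Answer: 21

Derivation:
Initial committed: {a=19, c=15}
Op 1: UPDATE c=21 (auto-commit; committed c=21)
After op 1: visible(c) = 21 (pending={}, committed={a=19, c=21})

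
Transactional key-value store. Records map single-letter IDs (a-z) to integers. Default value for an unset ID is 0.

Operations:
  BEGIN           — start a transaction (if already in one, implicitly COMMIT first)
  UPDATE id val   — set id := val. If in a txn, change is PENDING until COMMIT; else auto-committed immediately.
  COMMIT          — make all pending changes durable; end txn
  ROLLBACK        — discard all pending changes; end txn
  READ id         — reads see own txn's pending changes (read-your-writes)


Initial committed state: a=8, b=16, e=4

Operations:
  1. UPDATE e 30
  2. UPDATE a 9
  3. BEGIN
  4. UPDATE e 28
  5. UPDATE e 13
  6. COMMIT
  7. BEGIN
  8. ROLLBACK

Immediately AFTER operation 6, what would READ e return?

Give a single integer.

Initial committed: {a=8, b=16, e=4}
Op 1: UPDATE e=30 (auto-commit; committed e=30)
Op 2: UPDATE a=9 (auto-commit; committed a=9)
Op 3: BEGIN: in_txn=True, pending={}
Op 4: UPDATE e=28 (pending; pending now {e=28})
Op 5: UPDATE e=13 (pending; pending now {e=13})
Op 6: COMMIT: merged ['e'] into committed; committed now {a=9, b=16, e=13}
After op 6: visible(e) = 13 (pending={}, committed={a=9, b=16, e=13})

Answer: 13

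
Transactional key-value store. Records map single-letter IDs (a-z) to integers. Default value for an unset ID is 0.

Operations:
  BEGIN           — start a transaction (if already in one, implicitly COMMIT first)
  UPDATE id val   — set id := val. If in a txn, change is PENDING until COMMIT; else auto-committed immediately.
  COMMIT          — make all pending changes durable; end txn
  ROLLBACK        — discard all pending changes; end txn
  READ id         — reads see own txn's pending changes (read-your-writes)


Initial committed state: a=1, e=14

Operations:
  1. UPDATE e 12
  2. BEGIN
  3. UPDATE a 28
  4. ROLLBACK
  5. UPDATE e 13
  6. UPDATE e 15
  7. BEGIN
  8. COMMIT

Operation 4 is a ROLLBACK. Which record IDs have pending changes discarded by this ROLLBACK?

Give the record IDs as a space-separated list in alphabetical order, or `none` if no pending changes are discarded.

Initial committed: {a=1, e=14}
Op 1: UPDATE e=12 (auto-commit; committed e=12)
Op 2: BEGIN: in_txn=True, pending={}
Op 3: UPDATE a=28 (pending; pending now {a=28})
Op 4: ROLLBACK: discarded pending ['a']; in_txn=False
Op 5: UPDATE e=13 (auto-commit; committed e=13)
Op 6: UPDATE e=15 (auto-commit; committed e=15)
Op 7: BEGIN: in_txn=True, pending={}
Op 8: COMMIT: merged [] into committed; committed now {a=1, e=15}
ROLLBACK at op 4 discards: ['a']

Answer: a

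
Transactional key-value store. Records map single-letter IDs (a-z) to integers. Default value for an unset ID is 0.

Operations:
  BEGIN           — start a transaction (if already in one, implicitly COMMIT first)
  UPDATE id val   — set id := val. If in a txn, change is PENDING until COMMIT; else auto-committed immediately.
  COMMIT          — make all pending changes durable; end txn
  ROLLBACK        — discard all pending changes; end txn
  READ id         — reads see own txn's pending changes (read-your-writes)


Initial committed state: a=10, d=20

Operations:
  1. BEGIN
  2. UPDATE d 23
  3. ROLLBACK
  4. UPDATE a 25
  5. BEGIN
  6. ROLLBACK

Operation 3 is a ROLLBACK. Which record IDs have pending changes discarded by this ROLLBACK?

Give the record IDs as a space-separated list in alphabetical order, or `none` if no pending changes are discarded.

Answer: d

Derivation:
Initial committed: {a=10, d=20}
Op 1: BEGIN: in_txn=True, pending={}
Op 2: UPDATE d=23 (pending; pending now {d=23})
Op 3: ROLLBACK: discarded pending ['d']; in_txn=False
Op 4: UPDATE a=25 (auto-commit; committed a=25)
Op 5: BEGIN: in_txn=True, pending={}
Op 6: ROLLBACK: discarded pending []; in_txn=False
ROLLBACK at op 3 discards: ['d']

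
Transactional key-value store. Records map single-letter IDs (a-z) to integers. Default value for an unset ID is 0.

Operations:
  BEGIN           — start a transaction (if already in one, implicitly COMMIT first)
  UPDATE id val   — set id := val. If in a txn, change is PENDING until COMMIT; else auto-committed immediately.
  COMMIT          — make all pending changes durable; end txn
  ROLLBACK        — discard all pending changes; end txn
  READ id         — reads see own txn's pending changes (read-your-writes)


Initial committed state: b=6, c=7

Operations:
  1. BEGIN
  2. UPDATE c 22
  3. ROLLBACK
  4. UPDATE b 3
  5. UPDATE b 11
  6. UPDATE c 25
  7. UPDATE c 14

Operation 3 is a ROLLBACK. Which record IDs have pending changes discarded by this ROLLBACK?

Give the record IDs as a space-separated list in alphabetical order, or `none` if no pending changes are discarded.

Answer: c

Derivation:
Initial committed: {b=6, c=7}
Op 1: BEGIN: in_txn=True, pending={}
Op 2: UPDATE c=22 (pending; pending now {c=22})
Op 3: ROLLBACK: discarded pending ['c']; in_txn=False
Op 4: UPDATE b=3 (auto-commit; committed b=3)
Op 5: UPDATE b=11 (auto-commit; committed b=11)
Op 6: UPDATE c=25 (auto-commit; committed c=25)
Op 7: UPDATE c=14 (auto-commit; committed c=14)
ROLLBACK at op 3 discards: ['c']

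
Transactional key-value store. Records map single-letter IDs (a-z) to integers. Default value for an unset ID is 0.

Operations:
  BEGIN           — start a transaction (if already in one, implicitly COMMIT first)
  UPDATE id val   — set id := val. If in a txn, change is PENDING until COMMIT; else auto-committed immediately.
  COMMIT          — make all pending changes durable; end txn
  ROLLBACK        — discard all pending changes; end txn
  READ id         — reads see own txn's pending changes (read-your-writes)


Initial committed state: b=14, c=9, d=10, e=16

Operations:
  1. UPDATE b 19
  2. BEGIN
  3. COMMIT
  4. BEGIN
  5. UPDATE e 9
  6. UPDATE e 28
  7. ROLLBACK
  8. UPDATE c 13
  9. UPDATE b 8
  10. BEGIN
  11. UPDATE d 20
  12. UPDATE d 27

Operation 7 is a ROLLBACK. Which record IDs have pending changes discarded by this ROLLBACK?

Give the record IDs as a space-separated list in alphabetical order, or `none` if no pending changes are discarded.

Answer: e

Derivation:
Initial committed: {b=14, c=9, d=10, e=16}
Op 1: UPDATE b=19 (auto-commit; committed b=19)
Op 2: BEGIN: in_txn=True, pending={}
Op 3: COMMIT: merged [] into committed; committed now {b=19, c=9, d=10, e=16}
Op 4: BEGIN: in_txn=True, pending={}
Op 5: UPDATE e=9 (pending; pending now {e=9})
Op 6: UPDATE e=28 (pending; pending now {e=28})
Op 7: ROLLBACK: discarded pending ['e']; in_txn=False
Op 8: UPDATE c=13 (auto-commit; committed c=13)
Op 9: UPDATE b=8 (auto-commit; committed b=8)
Op 10: BEGIN: in_txn=True, pending={}
Op 11: UPDATE d=20 (pending; pending now {d=20})
Op 12: UPDATE d=27 (pending; pending now {d=27})
ROLLBACK at op 7 discards: ['e']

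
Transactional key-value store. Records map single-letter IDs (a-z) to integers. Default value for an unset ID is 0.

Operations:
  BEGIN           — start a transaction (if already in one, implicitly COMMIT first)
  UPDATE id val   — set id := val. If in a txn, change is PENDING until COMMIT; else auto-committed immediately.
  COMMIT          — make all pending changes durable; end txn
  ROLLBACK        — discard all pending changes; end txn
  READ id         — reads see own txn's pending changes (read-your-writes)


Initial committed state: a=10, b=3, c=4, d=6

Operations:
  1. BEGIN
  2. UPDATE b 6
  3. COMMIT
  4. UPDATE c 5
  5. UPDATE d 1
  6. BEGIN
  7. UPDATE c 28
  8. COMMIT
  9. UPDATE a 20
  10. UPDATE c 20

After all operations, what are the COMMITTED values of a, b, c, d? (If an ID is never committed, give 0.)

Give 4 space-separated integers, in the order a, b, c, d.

Initial committed: {a=10, b=3, c=4, d=6}
Op 1: BEGIN: in_txn=True, pending={}
Op 2: UPDATE b=6 (pending; pending now {b=6})
Op 3: COMMIT: merged ['b'] into committed; committed now {a=10, b=6, c=4, d=6}
Op 4: UPDATE c=5 (auto-commit; committed c=5)
Op 5: UPDATE d=1 (auto-commit; committed d=1)
Op 6: BEGIN: in_txn=True, pending={}
Op 7: UPDATE c=28 (pending; pending now {c=28})
Op 8: COMMIT: merged ['c'] into committed; committed now {a=10, b=6, c=28, d=1}
Op 9: UPDATE a=20 (auto-commit; committed a=20)
Op 10: UPDATE c=20 (auto-commit; committed c=20)
Final committed: {a=20, b=6, c=20, d=1}

Answer: 20 6 20 1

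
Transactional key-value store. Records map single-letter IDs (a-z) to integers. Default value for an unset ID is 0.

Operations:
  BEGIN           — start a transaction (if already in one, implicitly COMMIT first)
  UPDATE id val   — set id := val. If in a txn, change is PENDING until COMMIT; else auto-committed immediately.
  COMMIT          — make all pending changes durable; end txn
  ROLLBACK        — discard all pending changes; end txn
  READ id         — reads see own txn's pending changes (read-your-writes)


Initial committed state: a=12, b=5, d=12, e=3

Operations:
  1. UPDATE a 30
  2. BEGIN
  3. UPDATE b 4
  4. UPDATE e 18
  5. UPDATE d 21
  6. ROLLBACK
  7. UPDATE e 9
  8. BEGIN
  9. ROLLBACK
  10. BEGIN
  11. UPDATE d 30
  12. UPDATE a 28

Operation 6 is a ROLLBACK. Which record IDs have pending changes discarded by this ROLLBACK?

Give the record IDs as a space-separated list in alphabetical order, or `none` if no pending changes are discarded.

Answer: b d e

Derivation:
Initial committed: {a=12, b=5, d=12, e=3}
Op 1: UPDATE a=30 (auto-commit; committed a=30)
Op 2: BEGIN: in_txn=True, pending={}
Op 3: UPDATE b=4 (pending; pending now {b=4})
Op 4: UPDATE e=18 (pending; pending now {b=4, e=18})
Op 5: UPDATE d=21 (pending; pending now {b=4, d=21, e=18})
Op 6: ROLLBACK: discarded pending ['b', 'd', 'e']; in_txn=False
Op 7: UPDATE e=9 (auto-commit; committed e=9)
Op 8: BEGIN: in_txn=True, pending={}
Op 9: ROLLBACK: discarded pending []; in_txn=False
Op 10: BEGIN: in_txn=True, pending={}
Op 11: UPDATE d=30 (pending; pending now {d=30})
Op 12: UPDATE a=28 (pending; pending now {a=28, d=30})
ROLLBACK at op 6 discards: ['b', 'd', 'e']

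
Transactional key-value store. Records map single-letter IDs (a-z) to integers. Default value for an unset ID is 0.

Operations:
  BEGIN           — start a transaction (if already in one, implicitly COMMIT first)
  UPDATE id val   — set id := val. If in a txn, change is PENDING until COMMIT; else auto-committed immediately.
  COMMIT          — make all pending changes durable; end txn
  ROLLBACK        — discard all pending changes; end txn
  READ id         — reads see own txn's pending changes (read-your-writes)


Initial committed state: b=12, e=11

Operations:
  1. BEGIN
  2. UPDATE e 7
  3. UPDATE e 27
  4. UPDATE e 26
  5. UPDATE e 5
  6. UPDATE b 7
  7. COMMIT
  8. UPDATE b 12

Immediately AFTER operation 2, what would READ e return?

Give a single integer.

Initial committed: {b=12, e=11}
Op 1: BEGIN: in_txn=True, pending={}
Op 2: UPDATE e=7 (pending; pending now {e=7})
After op 2: visible(e) = 7 (pending={e=7}, committed={b=12, e=11})

Answer: 7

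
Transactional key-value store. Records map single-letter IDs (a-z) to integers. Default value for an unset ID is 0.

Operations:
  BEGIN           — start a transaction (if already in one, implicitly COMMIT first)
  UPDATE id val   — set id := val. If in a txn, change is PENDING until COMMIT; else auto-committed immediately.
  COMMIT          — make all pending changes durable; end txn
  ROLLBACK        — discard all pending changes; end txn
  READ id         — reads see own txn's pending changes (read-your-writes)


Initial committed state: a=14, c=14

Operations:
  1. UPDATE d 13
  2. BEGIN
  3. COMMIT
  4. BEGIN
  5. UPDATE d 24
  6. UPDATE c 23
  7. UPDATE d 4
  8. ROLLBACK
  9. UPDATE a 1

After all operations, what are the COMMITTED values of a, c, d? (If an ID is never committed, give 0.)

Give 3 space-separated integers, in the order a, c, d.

Answer: 1 14 13

Derivation:
Initial committed: {a=14, c=14}
Op 1: UPDATE d=13 (auto-commit; committed d=13)
Op 2: BEGIN: in_txn=True, pending={}
Op 3: COMMIT: merged [] into committed; committed now {a=14, c=14, d=13}
Op 4: BEGIN: in_txn=True, pending={}
Op 5: UPDATE d=24 (pending; pending now {d=24})
Op 6: UPDATE c=23 (pending; pending now {c=23, d=24})
Op 7: UPDATE d=4 (pending; pending now {c=23, d=4})
Op 8: ROLLBACK: discarded pending ['c', 'd']; in_txn=False
Op 9: UPDATE a=1 (auto-commit; committed a=1)
Final committed: {a=1, c=14, d=13}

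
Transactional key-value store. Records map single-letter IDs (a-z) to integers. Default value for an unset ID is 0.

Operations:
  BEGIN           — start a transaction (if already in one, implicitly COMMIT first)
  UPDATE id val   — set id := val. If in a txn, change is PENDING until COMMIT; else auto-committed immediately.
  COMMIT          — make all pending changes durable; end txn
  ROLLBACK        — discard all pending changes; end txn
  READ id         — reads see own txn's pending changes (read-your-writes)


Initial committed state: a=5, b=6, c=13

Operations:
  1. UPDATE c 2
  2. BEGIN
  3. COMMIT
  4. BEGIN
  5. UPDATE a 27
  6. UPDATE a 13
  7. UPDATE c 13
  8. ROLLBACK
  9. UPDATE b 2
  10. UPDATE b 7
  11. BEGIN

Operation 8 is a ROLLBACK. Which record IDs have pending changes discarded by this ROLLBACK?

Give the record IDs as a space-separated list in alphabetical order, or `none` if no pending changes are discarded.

Answer: a c

Derivation:
Initial committed: {a=5, b=6, c=13}
Op 1: UPDATE c=2 (auto-commit; committed c=2)
Op 2: BEGIN: in_txn=True, pending={}
Op 3: COMMIT: merged [] into committed; committed now {a=5, b=6, c=2}
Op 4: BEGIN: in_txn=True, pending={}
Op 5: UPDATE a=27 (pending; pending now {a=27})
Op 6: UPDATE a=13 (pending; pending now {a=13})
Op 7: UPDATE c=13 (pending; pending now {a=13, c=13})
Op 8: ROLLBACK: discarded pending ['a', 'c']; in_txn=False
Op 9: UPDATE b=2 (auto-commit; committed b=2)
Op 10: UPDATE b=7 (auto-commit; committed b=7)
Op 11: BEGIN: in_txn=True, pending={}
ROLLBACK at op 8 discards: ['a', 'c']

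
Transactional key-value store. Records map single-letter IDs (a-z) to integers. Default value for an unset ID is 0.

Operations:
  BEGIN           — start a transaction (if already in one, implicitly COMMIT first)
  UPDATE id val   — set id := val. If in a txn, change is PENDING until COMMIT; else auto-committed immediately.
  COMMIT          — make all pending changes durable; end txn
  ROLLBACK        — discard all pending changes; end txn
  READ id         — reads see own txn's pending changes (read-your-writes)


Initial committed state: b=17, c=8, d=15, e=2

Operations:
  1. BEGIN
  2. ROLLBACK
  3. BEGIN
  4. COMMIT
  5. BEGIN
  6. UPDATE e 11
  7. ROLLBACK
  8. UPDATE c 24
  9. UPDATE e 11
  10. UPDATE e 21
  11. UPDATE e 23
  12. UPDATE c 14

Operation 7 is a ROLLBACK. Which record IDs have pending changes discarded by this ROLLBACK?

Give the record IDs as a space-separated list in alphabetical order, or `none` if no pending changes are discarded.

Initial committed: {b=17, c=8, d=15, e=2}
Op 1: BEGIN: in_txn=True, pending={}
Op 2: ROLLBACK: discarded pending []; in_txn=False
Op 3: BEGIN: in_txn=True, pending={}
Op 4: COMMIT: merged [] into committed; committed now {b=17, c=8, d=15, e=2}
Op 5: BEGIN: in_txn=True, pending={}
Op 6: UPDATE e=11 (pending; pending now {e=11})
Op 7: ROLLBACK: discarded pending ['e']; in_txn=False
Op 8: UPDATE c=24 (auto-commit; committed c=24)
Op 9: UPDATE e=11 (auto-commit; committed e=11)
Op 10: UPDATE e=21 (auto-commit; committed e=21)
Op 11: UPDATE e=23 (auto-commit; committed e=23)
Op 12: UPDATE c=14 (auto-commit; committed c=14)
ROLLBACK at op 7 discards: ['e']

Answer: e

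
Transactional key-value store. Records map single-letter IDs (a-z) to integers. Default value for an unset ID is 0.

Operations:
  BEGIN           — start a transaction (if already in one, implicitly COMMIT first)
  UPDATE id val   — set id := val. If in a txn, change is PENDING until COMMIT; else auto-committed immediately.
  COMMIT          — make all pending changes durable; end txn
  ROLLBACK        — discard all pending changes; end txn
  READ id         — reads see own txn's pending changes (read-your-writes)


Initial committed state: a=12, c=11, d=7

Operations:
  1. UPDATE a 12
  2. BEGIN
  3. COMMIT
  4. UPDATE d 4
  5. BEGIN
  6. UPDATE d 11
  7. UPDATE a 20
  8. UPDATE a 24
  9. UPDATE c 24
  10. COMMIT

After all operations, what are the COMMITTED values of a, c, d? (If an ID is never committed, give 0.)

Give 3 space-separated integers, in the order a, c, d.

Answer: 24 24 11

Derivation:
Initial committed: {a=12, c=11, d=7}
Op 1: UPDATE a=12 (auto-commit; committed a=12)
Op 2: BEGIN: in_txn=True, pending={}
Op 3: COMMIT: merged [] into committed; committed now {a=12, c=11, d=7}
Op 4: UPDATE d=4 (auto-commit; committed d=4)
Op 5: BEGIN: in_txn=True, pending={}
Op 6: UPDATE d=11 (pending; pending now {d=11})
Op 7: UPDATE a=20 (pending; pending now {a=20, d=11})
Op 8: UPDATE a=24 (pending; pending now {a=24, d=11})
Op 9: UPDATE c=24 (pending; pending now {a=24, c=24, d=11})
Op 10: COMMIT: merged ['a', 'c', 'd'] into committed; committed now {a=24, c=24, d=11}
Final committed: {a=24, c=24, d=11}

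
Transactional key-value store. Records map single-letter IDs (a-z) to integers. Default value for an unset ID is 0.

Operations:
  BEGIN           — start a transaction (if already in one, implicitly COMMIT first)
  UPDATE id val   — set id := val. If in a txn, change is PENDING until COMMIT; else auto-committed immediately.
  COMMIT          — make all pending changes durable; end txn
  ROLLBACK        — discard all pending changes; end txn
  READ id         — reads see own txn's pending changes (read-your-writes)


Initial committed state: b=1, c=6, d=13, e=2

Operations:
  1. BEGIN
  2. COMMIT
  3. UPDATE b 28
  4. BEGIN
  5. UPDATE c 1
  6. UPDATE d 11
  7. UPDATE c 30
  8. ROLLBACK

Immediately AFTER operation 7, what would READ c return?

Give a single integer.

Initial committed: {b=1, c=6, d=13, e=2}
Op 1: BEGIN: in_txn=True, pending={}
Op 2: COMMIT: merged [] into committed; committed now {b=1, c=6, d=13, e=2}
Op 3: UPDATE b=28 (auto-commit; committed b=28)
Op 4: BEGIN: in_txn=True, pending={}
Op 5: UPDATE c=1 (pending; pending now {c=1})
Op 6: UPDATE d=11 (pending; pending now {c=1, d=11})
Op 7: UPDATE c=30 (pending; pending now {c=30, d=11})
After op 7: visible(c) = 30 (pending={c=30, d=11}, committed={b=28, c=6, d=13, e=2})

Answer: 30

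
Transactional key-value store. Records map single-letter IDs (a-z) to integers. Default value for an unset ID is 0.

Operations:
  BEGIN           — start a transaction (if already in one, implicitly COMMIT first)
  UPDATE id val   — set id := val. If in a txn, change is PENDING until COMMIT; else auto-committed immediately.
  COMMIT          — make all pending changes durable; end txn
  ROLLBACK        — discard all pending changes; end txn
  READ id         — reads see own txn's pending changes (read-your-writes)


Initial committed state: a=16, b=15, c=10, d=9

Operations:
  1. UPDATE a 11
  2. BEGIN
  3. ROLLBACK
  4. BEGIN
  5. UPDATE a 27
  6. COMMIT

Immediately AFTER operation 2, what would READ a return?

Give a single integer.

Answer: 11

Derivation:
Initial committed: {a=16, b=15, c=10, d=9}
Op 1: UPDATE a=11 (auto-commit; committed a=11)
Op 2: BEGIN: in_txn=True, pending={}
After op 2: visible(a) = 11 (pending={}, committed={a=11, b=15, c=10, d=9})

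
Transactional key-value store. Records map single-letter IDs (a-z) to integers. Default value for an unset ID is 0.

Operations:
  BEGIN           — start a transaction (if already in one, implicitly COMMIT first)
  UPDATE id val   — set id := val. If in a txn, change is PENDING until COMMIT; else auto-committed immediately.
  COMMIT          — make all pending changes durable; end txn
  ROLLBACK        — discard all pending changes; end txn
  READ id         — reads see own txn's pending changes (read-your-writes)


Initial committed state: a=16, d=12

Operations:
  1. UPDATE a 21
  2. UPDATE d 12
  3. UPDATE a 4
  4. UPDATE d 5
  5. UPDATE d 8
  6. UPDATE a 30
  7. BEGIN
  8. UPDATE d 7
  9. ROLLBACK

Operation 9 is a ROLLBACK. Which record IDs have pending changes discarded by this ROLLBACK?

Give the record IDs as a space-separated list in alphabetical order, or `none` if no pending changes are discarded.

Initial committed: {a=16, d=12}
Op 1: UPDATE a=21 (auto-commit; committed a=21)
Op 2: UPDATE d=12 (auto-commit; committed d=12)
Op 3: UPDATE a=4 (auto-commit; committed a=4)
Op 4: UPDATE d=5 (auto-commit; committed d=5)
Op 5: UPDATE d=8 (auto-commit; committed d=8)
Op 6: UPDATE a=30 (auto-commit; committed a=30)
Op 7: BEGIN: in_txn=True, pending={}
Op 8: UPDATE d=7 (pending; pending now {d=7})
Op 9: ROLLBACK: discarded pending ['d']; in_txn=False
ROLLBACK at op 9 discards: ['d']

Answer: d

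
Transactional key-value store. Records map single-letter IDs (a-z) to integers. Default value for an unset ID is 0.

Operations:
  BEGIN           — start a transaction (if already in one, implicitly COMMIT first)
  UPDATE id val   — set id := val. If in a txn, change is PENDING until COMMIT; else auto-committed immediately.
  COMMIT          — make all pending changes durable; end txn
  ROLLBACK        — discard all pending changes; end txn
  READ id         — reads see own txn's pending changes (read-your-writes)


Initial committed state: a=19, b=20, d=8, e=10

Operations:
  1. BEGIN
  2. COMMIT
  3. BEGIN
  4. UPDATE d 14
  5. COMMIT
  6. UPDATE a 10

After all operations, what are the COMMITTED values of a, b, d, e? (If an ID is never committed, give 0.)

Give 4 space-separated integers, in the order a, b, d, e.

Initial committed: {a=19, b=20, d=8, e=10}
Op 1: BEGIN: in_txn=True, pending={}
Op 2: COMMIT: merged [] into committed; committed now {a=19, b=20, d=8, e=10}
Op 3: BEGIN: in_txn=True, pending={}
Op 4: UPDATE d=14 (pending; pending now {d=14})
Op 5: COMMIT: merged ['d'] into committed; committed now {a=19, b=20, d=14, e=10}
Op 6: UPDATE a=10 (auto-commit; committed a=10)
Final committed: {a=10, b=20, d=14, e=10}

Answer: 10 20 14 10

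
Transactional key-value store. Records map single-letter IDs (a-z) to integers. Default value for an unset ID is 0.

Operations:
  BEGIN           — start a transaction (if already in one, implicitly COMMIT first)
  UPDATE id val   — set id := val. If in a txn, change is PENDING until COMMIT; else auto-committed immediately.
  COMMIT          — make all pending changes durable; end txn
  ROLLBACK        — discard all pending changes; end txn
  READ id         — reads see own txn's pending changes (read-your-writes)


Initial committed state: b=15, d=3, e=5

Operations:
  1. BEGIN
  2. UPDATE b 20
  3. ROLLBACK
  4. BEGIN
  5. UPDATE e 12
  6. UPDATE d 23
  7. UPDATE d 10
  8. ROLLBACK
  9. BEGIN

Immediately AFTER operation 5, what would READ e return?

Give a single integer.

Initial committed: {b=15, d=3, e=5}
Op 1: BEGIN: in_txn=True, pending={}
Op 2: UPDATE b=20 (pending; pending now {b=20})
Op 3: ROLLBACK: discarded pending ['b']; in_txn=False
Op 4: BEGIN: in_txn=True, pending={}
Op 5: UPDATE e=12 (pending; pending now {e=12})
After op 5: visible(e) = 12 (pending={e=12}, committed={b=15, d=3, e=5})

Answer: 12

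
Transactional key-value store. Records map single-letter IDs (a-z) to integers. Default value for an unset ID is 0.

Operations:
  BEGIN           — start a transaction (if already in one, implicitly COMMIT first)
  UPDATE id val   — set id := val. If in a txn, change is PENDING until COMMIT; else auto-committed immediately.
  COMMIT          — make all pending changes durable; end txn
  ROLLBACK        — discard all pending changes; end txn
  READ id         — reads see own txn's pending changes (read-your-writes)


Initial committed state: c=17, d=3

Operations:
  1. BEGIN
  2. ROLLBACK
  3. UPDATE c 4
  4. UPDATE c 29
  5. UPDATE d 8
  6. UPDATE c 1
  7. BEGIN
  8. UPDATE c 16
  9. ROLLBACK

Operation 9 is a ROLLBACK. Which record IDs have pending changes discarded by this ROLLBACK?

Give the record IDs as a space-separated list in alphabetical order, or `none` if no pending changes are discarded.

Initial committed: {c=17, d=3}
Op 1: BEGIN: in_txn=True, pending={}
Op 2: ROLLBACK: discarded pending []; in_txn=False
Op 3: UPDATE c=4 (auto-commit; committed c=4)
Op 4: UPDATE c=29 (auto-commit; committed c=29)
Op 5: UPDATE d=8 (auto-commit; committed d=8)
Op 6: UPDATE c=1 (auto-commit; committed c=1)
Op 7: BEGIN: in_txn=True, pending={}
Op 8: UPDATE c=16 (pending; pending now {c=16})
Op 9: ROLLBACK: discarded pending ['c']; in_txn=False
ROLLBACK at op 9 discards: ['c']

Answer: c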